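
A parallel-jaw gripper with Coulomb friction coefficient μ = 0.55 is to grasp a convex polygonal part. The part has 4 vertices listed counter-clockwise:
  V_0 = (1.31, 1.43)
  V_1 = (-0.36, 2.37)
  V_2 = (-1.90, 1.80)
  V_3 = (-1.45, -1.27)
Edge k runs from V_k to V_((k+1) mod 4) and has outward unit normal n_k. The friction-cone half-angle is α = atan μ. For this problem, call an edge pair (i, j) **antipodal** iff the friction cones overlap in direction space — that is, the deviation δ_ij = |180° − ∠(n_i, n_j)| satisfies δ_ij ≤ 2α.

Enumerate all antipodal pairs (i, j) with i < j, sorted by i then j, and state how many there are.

α = atan 0.55 = 28.81°;  2α = 57.62°
n_0 = (+0.4905, +0.8714)
n_1 = (-0.3471, +0.9378)
n_2 = (-0.9894, -0.1450)
n_3 = (+0.6993, -0.7148)
  (0,1): δ = 130.31°  ·
  (0,2): δ = 52.29°  ✓
  (0,3): δ = 73.74°  ·
  (1,2): δ = 101.97°  ·
  (1,3): δ = 24.06°  ✓
  (2,3): δ = 53.97°  ✓
antipodal pairs: 3

count = 3; pairs: (0,2), (1,3), (2,3)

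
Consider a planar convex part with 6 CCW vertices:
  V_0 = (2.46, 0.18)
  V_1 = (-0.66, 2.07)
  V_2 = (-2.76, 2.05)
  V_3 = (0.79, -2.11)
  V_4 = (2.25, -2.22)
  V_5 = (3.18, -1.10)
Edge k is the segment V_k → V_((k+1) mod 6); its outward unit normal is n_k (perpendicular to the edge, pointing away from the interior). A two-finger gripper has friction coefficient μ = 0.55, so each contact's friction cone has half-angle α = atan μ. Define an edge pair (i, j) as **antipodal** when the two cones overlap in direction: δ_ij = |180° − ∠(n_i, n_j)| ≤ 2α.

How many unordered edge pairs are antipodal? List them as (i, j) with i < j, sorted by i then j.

count = 7; pairs: (0,2), (0,3), (1,2), (1,3), (1,4), (2,5), (3,5)

α = atan 0.55 = 28.81°;  2α = 57.62°
n_0 = (+0.5181, +0.8553)
n_1 = (-0.0095, +1.0000)
n_2 = (-0.7607, -0.6491)
n_3 = (-0.0751, -0.9972)
n_4 = (+0.7693, -0.6388)
n_5 = (+0.8716, +0.4903)
  (0,1): δ = 148.25°  ·
  (0,2): δ = 18.32°  ✓
  (0,3): δ = 26.90°  ✓
  (0,4): δ = 81.50°  ·
  (0,5): δ = 150.56°  ·
  (1,2): δ = 50.07°  ✓
  (1,3): δ = 4.85°  ✓
  (1,4): δ = 49.75°  ✓
  (1,5): δ = 118.81°  ·
  (2,3): δ = 134.78°  ·
  (2,4): δ = 80.18°  ·
  (2,5): δ = 11.12°  ✓
  (3,4): δ = 125.40°  ·
  (3,5): δ = 56.33°  ✓
  (4,5): δ = 110.94°  ·
antipodal pairs: 7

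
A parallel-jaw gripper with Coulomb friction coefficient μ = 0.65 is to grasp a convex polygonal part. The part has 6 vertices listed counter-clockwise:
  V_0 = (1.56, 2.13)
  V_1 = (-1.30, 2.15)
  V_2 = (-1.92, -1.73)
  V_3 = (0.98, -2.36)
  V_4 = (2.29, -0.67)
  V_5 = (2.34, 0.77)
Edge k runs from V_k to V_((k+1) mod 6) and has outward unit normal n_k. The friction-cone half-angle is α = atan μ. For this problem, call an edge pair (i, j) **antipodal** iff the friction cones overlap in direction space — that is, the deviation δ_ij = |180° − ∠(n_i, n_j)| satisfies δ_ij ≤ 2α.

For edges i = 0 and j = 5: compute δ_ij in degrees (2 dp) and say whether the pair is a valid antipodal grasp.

δ = 120.24°, invalid

α = atan 0.65 = 33.02°;  2α = 66.05°
edge 0: e_0 = (-2.86, +0.02);  n_0 = (+0.0070, +1.0000)
edge 5: e_5 = (-0.78, +1.36);  n_5 = (+0.8675, +0.4975)
∠(n_0, n_5) = 59.76°
δ = |180° − 59.76°| = 120.24°
120.24° > 2α = 66.05°  →  invalid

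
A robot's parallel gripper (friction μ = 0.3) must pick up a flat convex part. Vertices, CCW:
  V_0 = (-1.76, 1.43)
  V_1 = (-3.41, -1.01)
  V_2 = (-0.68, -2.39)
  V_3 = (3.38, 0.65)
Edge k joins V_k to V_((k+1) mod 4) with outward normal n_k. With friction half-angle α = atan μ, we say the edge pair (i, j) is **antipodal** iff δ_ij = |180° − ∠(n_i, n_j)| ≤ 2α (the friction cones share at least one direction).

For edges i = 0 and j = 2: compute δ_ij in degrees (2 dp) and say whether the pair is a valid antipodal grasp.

α = atan 0.3 = 16.70°;  2α = 33.40°
edge 0: e_0 = (-1.65, -2.44);  n_0 = (-0.8284, +0.5602)
edge 2: e_2 = (+4.06, +3.04);  n_2 = (+0.5994, -0.8005)
∠(n_0, n_2) = 160.89°
δ = |180° − 160.89°| = 19.11°
19.11° ≤ 2α = 33.40°  →  valid

δ = 19.11°, valid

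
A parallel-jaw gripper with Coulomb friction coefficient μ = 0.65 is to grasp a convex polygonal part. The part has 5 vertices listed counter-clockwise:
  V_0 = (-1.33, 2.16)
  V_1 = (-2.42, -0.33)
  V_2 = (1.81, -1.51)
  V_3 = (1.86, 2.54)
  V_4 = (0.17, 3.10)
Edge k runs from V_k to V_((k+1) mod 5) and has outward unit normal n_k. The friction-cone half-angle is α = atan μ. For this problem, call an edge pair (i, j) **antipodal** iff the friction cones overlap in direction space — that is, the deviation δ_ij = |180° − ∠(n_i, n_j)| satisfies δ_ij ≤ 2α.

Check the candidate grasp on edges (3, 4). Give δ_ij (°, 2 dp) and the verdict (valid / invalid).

δ = 129.59°, invalid

α = atan 0.65 = 33.02°;  2α = 66.05°
edge 3: e_3 = (-1.69, +0.56);  n_3 = (+0.3145, +0.9492)
edge 4: e_4 = (-1.50, -0.94);  n_4 = (-0.5310, +0.8474)
∠(n_3, n_4) = 50.41°
δ = |180° − 50.41°| = 129.59°
129.59° > 2α = 66.05°  →  invalid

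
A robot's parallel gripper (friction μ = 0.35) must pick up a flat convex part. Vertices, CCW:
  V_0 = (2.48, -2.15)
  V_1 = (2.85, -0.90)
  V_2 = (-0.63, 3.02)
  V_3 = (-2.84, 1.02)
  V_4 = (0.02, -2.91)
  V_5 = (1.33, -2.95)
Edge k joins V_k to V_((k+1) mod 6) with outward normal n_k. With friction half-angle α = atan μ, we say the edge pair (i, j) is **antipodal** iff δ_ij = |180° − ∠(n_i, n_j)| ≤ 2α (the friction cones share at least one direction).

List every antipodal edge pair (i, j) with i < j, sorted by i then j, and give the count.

α = atan 0.35 = 19.29°;  2α = 38.58°
n_0 = (+0.9589, -0.2838)
n_1 = (+0.7478, +0.6639)
n_2 = (-0.6710, +0.7415)
n_3 = (-0.8086, -0.5884)
n_4 = (-0.0305, -0.9995)
n_5 = (+0.5711, -0.8209)
  (0,1): δ = 121.91°  ·
  (0,2): δ = 31.37°  ✓
  (0,3): δ = 52.53°  ·
  (0,4): δ = 104.74°  ·
  (0,5): δ = 141.31°  ·
  (1,2): δ = 89.45°  ·
  (1,3): δ = 5.55°  ✓
  (1,4): δ = 46.65°  ·
  (1,5): δ = 83.23°  ·
  (2,3): δ = 96.10°  ·
  (2,4): δ = 43.89°  ·
  (2,5): δ = 7.32°  ✓
  (3,4): δ = 127.79°  ·
  (3,5): δ = 91.22°  ·
  (4,5): δ = 143.43°  ·
antipodal pairs: 3

count = 3; pairs: (0,2), (1,3), (2,5)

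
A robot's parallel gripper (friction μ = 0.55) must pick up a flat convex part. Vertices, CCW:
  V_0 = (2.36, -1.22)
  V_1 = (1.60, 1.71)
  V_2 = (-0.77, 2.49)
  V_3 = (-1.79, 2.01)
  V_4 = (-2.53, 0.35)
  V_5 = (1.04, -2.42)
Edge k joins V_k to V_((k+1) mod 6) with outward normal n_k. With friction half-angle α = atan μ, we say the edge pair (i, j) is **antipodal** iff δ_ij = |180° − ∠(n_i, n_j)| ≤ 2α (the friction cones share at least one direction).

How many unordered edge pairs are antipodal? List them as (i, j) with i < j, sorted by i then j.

α = atan 0.55 = 28.81°;  2α = 57.62°
n_0 = (+0.9680, +0.2511)
n_1 = (+0.3126, +0.9499)
n_2 = (-0.4258, +0.9048)
n_3 = (-0.9134, +0.4072)
n_4 = (-0.6130, -0.7901)
n_5 = (+0.6727, -0.7399)
  (0,1): δ = 122.76°  ·
  (0,2): δ = 79.34°  ·
  (0,3): δ = 38.57°  ✓
  (0,4): δ = 37.65°  ✓
  (0,5): δ = 117.73°  ·
  (1,2): δ = 136.58°  ·
  (1,3): δ = 95.81°  ·
  (1,4): δ = 19.59°  ✓
  (1,5): δ = 60.49°  ·
  (2,3): δ = 139.23°  ·
  (2,4): δ = 63.01°  ·
  (2,5): δ = 17.07°  ✓
  (3,4): δ = 103.78°  ·
  (3,5): δ = 23.70°  ✓
  (4,5): δ = 99.92°  ·
antipodal pairs: 5

count = 5; pairs: (0,3), (0,4), (1,4), (2,5), (3,5)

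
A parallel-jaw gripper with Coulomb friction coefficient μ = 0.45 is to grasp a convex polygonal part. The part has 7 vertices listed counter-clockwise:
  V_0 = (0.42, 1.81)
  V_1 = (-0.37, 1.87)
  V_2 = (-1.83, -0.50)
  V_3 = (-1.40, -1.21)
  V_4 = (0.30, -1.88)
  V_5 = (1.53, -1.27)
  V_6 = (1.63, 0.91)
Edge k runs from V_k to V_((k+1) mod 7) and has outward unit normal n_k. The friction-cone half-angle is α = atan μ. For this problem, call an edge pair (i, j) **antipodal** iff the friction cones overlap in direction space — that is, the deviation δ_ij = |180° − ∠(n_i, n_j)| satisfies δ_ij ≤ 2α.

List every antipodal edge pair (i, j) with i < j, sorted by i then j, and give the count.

α = atan 0.45 = 24.23°;  2α = 48.46°
n_0 = (+0.0757, +0.9971)
n_1 = (-0.8514, +0.5245)
n_2 = (-0.8554, -0.5180)
n_3 = (-0.3667, -0.9304)
n_4 = (+0.4443, -0.8959)
n_5 = (+0.9989, -0.0458)
n_6 = (+0.5968, +0.8024)
  (0,1): δ = 117.29°  ·
  (0,2): δ = 54.46°  ·
  (0,3): δ = 17.17°  ✓
  (0,4): δ = 30.72°  ✓
  (0,5): δ = 91.72°  ·
  (0,6): δ = 147.70°  ·
  (1,2): δ = 117.17°  ·
  (1,3): δ = 79.88°  ·
  (1,4): δ = 31.99°  ✓
  (1,5): δ = 29.01°  ✓
  (1,6): δ = 84.99°  ·
  (2,3): δ = 142.71°  ·
  (2,4): δ = 94.82°  ·
  (2,5): δ = 33.83°  ✓
  (2,6): δ = 22.16°  ✓
  (3,4): δ = 132.11°  ·
  (3,5): δ = 71.12°  ·
  (3,6): δ = 15.13°  ✓
  (4,5): δ = 119.00°  ·
  (4,6): δ = 63.02°  ·
  (5,6): δ = 124.02°  ·
antipodal pairs: 7

count = 7; pairs: (0,3), (0,4), (1,4), (1,5), (2,5), (2,6), (3,6)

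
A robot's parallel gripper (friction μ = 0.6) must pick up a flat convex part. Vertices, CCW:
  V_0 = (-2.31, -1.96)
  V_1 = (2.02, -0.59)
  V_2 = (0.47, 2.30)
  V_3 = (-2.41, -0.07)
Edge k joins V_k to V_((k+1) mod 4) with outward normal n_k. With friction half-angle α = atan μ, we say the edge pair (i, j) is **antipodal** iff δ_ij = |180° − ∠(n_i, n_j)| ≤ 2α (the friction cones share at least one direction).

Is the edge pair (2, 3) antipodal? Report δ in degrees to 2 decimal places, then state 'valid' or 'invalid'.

α = atan 0.6 = 30.96°;  2α = 61.93°
edge 2: e_2 = (-2.88, -2.37);  n_2 = (-0.6354, +0.7722)
edge 3: e_3 = (+0.10, -1.89);  n_3 = (-0.9986, -0.0528)
∠(n_2, n_3) = 53.58°
δ = |180° − 53.58°| = 126.42°
126.42° > 2α = 61.93°  →  invalid

δ = 126.42°, invalid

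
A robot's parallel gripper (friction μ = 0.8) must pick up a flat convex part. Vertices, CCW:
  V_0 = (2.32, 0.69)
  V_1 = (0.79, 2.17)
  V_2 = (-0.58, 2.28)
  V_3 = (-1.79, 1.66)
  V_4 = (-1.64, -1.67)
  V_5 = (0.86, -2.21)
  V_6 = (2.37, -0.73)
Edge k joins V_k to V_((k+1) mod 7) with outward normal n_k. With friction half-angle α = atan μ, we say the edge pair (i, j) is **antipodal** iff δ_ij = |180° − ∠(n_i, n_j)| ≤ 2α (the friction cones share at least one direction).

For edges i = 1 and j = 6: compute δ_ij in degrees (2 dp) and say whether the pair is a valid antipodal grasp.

α = atan 0.8 = 38.66°;  2α = 77.32°
edge 1: e_1 = (-1.37, +0.11);  n_1 = (+0.0800, +0.9968)
edge 6: e_6 = (-0.05, +1.42);  n_6 = (+0.9994, +0.0352)
∠(n_1, n_6) = 83.39°
δ = |180° − 83.39°| = 96.61°
96.61° > 2α = 77.32°  →  invalid

δ = 96.61°, invalid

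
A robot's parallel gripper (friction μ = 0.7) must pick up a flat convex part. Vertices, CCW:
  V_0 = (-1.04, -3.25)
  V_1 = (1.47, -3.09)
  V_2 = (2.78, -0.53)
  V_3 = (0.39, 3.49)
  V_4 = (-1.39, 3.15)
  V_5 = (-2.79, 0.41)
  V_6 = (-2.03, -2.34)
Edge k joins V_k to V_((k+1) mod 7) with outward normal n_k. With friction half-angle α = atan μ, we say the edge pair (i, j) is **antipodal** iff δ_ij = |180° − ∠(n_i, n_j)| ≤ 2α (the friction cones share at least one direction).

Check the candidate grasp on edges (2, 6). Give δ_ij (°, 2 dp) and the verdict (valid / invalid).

δ = 16.68°, valid

α = atan 0.7 = 34.99°;  2α = 69.98°
edge 2: e_2 = (-2.39, +4.02);  n_2 = (+0.8596, +0.5110)
edge 6: e_6 = (+0.99, -0.91);  n_6 = (-0.6767, -0.7362)
∠(n_2, n_6) = 163.32°
δ = |180° − 163.32°| = 16.68°
16.68° ≤ 2α = 69.98°  →  valid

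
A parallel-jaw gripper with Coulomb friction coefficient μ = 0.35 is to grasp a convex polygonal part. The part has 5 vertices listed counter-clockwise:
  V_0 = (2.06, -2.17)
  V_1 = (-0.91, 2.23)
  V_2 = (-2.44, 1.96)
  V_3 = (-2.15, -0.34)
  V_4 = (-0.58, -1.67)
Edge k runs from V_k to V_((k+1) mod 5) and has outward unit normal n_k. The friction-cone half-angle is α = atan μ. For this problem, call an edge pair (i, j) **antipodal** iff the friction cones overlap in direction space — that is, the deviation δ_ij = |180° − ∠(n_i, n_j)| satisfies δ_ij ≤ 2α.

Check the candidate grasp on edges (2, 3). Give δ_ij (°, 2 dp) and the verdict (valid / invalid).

δ = 137.46°, invalid

α = atan 0.35 = 19.29°;  2α = 38.58°
edge 2: e_2 = (+0.29, -2.30);  n_2 = (-0.9921, -0.1251)
edge 3: e_3 = (+1.57, -1.33);  n_3 = (-0.6464, -0.7630)
∠(n_2, n_3) = 42.54°
δ = |180° − 42.54°| = 137.46°
137.46° > 2α = 38.58°  →  invalid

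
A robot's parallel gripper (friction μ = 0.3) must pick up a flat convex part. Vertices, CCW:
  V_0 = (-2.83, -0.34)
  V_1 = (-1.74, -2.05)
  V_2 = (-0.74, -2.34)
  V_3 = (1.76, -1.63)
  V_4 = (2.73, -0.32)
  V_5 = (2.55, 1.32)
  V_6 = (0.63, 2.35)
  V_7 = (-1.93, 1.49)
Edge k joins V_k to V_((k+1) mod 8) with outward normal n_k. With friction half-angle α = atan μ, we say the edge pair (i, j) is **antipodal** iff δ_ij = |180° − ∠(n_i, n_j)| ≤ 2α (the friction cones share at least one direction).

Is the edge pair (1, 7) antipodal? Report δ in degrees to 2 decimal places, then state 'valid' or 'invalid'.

δ = 79.98°, invalid

α = atan 0.3 = 16.70°;  2α = 33.40°
edge 1: e_1 = (+1.00, -0.29);  n_1 = (-0.2785, -0.9604)
edge 7: e_7 = (-0.90, -1.83);  n_7 = (-0.8973, +0.4413)
∠(n_1, n_7) = 100.02°
δ = |180° − 100.02°| = 79.98°
79.98° > 2α = 33.40°  →  invalid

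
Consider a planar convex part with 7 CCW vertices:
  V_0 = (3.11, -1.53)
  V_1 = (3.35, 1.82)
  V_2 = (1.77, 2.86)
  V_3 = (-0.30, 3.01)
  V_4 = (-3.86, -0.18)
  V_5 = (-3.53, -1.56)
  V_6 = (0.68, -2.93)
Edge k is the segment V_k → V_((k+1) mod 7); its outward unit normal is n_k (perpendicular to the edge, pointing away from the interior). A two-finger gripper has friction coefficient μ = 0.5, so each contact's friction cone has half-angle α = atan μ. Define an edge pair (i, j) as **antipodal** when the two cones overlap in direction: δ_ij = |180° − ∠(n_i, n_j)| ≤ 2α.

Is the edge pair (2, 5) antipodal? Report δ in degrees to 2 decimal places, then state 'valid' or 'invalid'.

δ = 13.88°, valid

α = atan 0.5 = 26.57°;  2α = 53.13°
edge 2: e_2 = (-2.07, +0.15);  n_2 = (+0.0723, +0.9974)
edge 5: e_5 = (+4.21, -1.37);  n_5 = (-0.3094, -0.9509)
∠(n_2, n_5) = 166.12°
δ = |180° − 166.12°| = 13.88°
13.88° ≤ 2α = 53.13°  →  valid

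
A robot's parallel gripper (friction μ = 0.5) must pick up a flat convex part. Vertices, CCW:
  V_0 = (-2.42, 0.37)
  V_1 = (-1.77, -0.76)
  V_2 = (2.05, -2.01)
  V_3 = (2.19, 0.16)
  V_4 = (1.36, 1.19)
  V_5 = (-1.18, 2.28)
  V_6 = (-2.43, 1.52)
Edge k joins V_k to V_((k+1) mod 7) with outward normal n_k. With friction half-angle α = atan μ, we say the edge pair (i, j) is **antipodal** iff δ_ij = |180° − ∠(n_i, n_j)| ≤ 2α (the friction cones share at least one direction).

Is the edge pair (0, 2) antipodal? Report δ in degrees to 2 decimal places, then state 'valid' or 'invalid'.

δ = 33.60°, valid

α = atan 0.5 = 26.57°;  2α = 53.13°
edge 0: e_0 = (+0.65, -1.13);  n_0 = (-0.8668, -0.4986)
edge 2: e_2 = (+0.14, +2.17);  n_2 = (+0.9979, -0.0644)
∠(n_0, n_2) = 146.40°
δ = |180° − 146.40°| = 33.60°
33.60° ≤ 2α = 53.13°  →  valid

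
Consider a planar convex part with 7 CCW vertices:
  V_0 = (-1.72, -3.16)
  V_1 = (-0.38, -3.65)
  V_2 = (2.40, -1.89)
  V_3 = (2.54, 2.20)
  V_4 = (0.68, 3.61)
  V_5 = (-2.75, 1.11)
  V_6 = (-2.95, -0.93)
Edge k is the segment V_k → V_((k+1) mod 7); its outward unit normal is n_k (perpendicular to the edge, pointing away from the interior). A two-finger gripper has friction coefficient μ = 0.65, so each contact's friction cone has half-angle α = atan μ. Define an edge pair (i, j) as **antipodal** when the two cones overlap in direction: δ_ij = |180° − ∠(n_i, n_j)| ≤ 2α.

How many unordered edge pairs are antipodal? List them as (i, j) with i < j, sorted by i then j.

count = 9; pairs: (0,3), (0,4), (1,4), (1,5), (2,4), (2,5), (2,6), (3,5), (3,6)

α = atan 0.65 = 33.02°;  2α = 66.05°
n_0 = (-0.3434, -0.9392)
n_1 = (+0.5349, -0.8449)
n_2 = (+0.9994, -0.0342)
n_3 = (+0.6041, +0.7969)
n_4 = (-0.5890, +0.8081)
n_5 = (-0.9952, +0.0976)
n_6 = (-0.8756, -0.4830)
  (0,1): δ = 127.58°  ·
  (0,2): δ = 71.87°  ·
  (0,3): δ = 17.08°  ✓
  (0,4): δ = 56.17°  ✓
  (0,5): δ = 104.49°  ·
  (0,6): δ = 138.97°  ·
  (1,2): δ = 124.30°  ·
  (1,3): δ = 69.50°  ·
  (1,4): δ = 3.75°  ✓
  (1,5): δ = 52.06°  ✓
  (1,6): δ = 86.54°  ·
  (2,3): δ = 125.20°  ·
  (2,4): δ = 51.95°  ✓
  (2,5): δ = 3.64°  ✓
  (2,6): δ = 30.84°  ✓
  (3,4): δ = 106.75°  ·
  (3,5): δ = 58.43°  ✓
  (3,6): δ = 23.96°  ✓
  (4,5): δ = 131.69°  ·
  (4,6): δ = 97.21°  ·
  (5,6): δ = 145.52°  ·
antipodal pairs: 9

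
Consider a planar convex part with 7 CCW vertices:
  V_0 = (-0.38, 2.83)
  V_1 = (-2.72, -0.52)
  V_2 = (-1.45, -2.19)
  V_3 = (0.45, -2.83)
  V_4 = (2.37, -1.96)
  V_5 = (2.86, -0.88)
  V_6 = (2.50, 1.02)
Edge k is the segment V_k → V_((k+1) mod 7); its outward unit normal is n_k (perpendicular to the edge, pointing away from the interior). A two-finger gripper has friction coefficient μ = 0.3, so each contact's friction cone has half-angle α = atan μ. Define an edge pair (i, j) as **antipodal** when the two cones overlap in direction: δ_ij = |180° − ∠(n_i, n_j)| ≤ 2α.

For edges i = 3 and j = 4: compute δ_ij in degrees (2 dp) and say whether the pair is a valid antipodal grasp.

δ = 138.78°, invalid

α = atan 0.3 = 16.70°;  2α = 33.40°
edge 3: e_3 = (+1.92, +0.87);  n_3 = (+0.4127, -0.9109)
edge 4: e_4 = (+0.49, +1.08);  n_4 = (+0.9107, -0.4132)
∠(n_3, n_4) = 41.22°
δ = |180° − 41.22°| = 138.78°
138.78° > 2α = 33.40°  →  invalid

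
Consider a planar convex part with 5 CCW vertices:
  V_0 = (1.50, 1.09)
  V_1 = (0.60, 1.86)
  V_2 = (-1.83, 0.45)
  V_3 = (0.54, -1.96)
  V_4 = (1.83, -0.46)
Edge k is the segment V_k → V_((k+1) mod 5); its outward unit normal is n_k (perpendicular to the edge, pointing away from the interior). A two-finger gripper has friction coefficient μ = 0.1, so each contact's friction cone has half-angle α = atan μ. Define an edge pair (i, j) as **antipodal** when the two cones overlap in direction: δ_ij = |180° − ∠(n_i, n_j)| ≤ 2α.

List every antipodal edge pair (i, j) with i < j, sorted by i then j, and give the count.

α = atan 0.1 = 5.71°;  2α = 11.42°
n_0 = (+0.6501, +0.7599)
n_1 = (-0.5019, +0.8649)
n_2 = (-0.7130, -0.7012)
n_3 = (+0.7582, -0.6520)
n_4 = (+0.9781, +0.2082)
  (0,1): δ = 109.33°  ·
  (0,2): δ = 4.93°  ✓
  (0,3): δ = 89.85°  ·
  (0,4): δ = 142.57°  ·
  (1,2): δ = 75.60°  ·
  (1,3): δ = 19.18°  ·
  (1,4): δ = 71.89°  ·
  (2,3): δ = 85.22°  ·
  (2,4): δ = 32.50°  ·
  (3,4): δ = 127.29°  ·
antipodal pairs: 1

count = 1; pairs: (0,2)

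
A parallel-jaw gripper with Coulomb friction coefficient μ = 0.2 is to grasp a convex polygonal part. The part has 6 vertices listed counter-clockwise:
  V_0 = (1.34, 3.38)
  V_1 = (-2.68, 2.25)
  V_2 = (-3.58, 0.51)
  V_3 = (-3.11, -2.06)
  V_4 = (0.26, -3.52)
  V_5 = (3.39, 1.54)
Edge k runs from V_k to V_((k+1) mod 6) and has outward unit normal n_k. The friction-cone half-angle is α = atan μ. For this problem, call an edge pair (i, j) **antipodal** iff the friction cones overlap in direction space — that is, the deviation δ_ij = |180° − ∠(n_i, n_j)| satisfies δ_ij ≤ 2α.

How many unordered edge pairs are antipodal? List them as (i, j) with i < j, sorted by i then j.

count = 2; pairs: (1,4), (3,5)

α = atan 0.2 = 11.31°;  2α = 22.62°
n_0 = (-0.2706, +0.9627)
n_1 = (-0.8882, +0.4594)
n_2 = (-0.9837, -0.1799)
n_3 = (-0.3975, -0.9176)
n_4 = (+0.8504, -0.5261)
n_5 = (+0.6680, +0.7442)
  (0,1): δ = 133.05°  ·
  (0,2): δ = 95.34°  ·
  (0,3): δ = 39.12°  ·
  (0,4): δ = 42.56°  ·
  (0,5): δ = 122.39°  ·
  (1,2): δ = 142.29°  ·
  (1,3): δ = 86.07°  ·
  (1,4): δ = 4.39°  ✓
  (1,5): δ = 75.44°  ·
  (2,3): δ = 123.79°  ·
  (2,4): δ = 42.10°  ·
  (2,5): δ = 37.73°  ·
  (3,4): δ = 98.32°  ·
  (3,5): δ = 18.49°  ✓
  (4,5): δ = 100.17°  ·
antipodal pairs: 2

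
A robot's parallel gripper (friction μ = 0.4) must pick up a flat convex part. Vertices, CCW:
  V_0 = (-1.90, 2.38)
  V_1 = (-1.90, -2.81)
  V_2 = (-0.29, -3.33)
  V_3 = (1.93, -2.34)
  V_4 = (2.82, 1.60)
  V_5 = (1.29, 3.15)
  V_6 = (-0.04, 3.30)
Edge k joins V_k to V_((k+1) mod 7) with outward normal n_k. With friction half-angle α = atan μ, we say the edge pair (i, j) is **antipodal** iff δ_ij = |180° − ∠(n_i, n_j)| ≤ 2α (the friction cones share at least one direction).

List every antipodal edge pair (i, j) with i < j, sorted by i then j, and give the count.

count = 5; pairs: (0,3), (1,4), (1,5), (2,5), (2,6)

α = atan 0.4 = 21.80°;  2α = 43.60°
n_0 = (-1.0000, -0.0000)
n_1 = (-0.3073, -0.9516)
n_2 = (+0.4073, -0.9133)
n_3 = (+0.9754, -0.2203)
n_4 = (+0.7117, +0.7025)
n_5 = (+0.1121, +0.9937)
n_6 = (-0.4434, +0.8963)
  (0,1): δ = 107.90°  ·
  (0,2): δ = 65.97°  ·
  (0,3): δ = 12.73°  ✓
  (0,4): δ = 44.63°  ·
  (0,5): δ = 83.57°  ·
  (0,6): δ = 116.32°  ·
  (1,2): δ = 138.07°  ·
  (1,3): δ = 84.83°  ·
  (1,4): δ = 27.47°  ✓
  (1,5): δ = 11.46°  ✓
  (1,6): δ = 44.22°  ·
  (2,3): δ = 126.76°  ·
  (2,4): δ = 69.41°  ·
  (2,5): δ = 30.47°  ✓
  (2,6): δ = 2.28°  ✓
  (3,4): δ = 122.64°  ·
  (3,5): δ = 83.71°  ·
  (3,6): δ = 50.95°  ·
  (4,5): δ = 141.06°  ·
  (4,6): δ = 108.31°  ·
  (5,6): δ = 147.25°  ·
antipodal pairs: 5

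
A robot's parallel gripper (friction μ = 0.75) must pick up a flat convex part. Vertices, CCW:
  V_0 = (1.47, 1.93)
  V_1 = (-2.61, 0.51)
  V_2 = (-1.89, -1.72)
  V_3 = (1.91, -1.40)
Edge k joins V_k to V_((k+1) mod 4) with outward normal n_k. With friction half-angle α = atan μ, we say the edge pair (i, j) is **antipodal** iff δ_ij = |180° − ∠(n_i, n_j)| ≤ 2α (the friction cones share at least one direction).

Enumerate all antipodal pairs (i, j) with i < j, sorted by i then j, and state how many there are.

count = 2; pairs: (0,2), (1,3)

α = atan 0.75 = 36.87°;  2α = 73.74°
n_0 = (-0.3287, +0.9444)
n_1 = (-0.9516, -0.3073)
n_2 = (+0.0839, -0.9965)
n_3 = (+0.9914, +0.1310)
  (0,1): δ = 91.30°  ·
  (0,2): δ = 14.38°  ✓
  (0,3): δ = 78.34°  ·
  (1,2): δ = 103.08°  ·
  (1,3): δ = 10.37°  ✓
  (2,3): δ = 87.29°  ·
antipodal pairs: 2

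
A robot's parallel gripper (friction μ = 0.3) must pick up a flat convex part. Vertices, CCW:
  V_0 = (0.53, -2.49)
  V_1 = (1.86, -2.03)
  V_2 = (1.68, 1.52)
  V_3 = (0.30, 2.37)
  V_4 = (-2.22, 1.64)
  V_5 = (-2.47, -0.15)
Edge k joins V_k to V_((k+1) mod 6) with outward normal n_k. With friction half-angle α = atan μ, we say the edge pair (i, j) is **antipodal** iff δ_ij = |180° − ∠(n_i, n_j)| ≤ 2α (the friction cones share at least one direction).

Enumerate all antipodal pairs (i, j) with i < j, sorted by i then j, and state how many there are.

count = 3; pairs: (0,3), (1,4), (2,5)

α = atan 0.3 = 16.70°;  2α = 33.40°
n_0 = (+0.3269, -0.9451)
n_1 = (+0.9987, +0.0506)
n_2 = (+0.5244, +0.8514)
n_3 = (-0.2782, +0.9605)
n_4 = (-0.9904, +0.1383)
n_5 = (-0.6150, -0.7885)
  (0,1): δ = 106.18°  ·
  (0,2): δ = 50.71°  ·
  (0,3): δ = 2.92°  ✓
  (0,4): δ = 62.97°  ·
  (0,5): δ = 122.97°  ·
  (1,2): δ = 124.53°  ·
  (1,3): δ = 76.75°  ·
  (1,4): δ = 10.85°  ✓
  (1,5): δ = 49.14°  ·
  (2,3): δ = 132.21°  ·
  (2,4): δ = 66.32°  ·
  (2,5): δ = 6.32°  ✓
  (3,4): δ = 114.11°  ·
  (3,5): δ = 54.11°  ·
  (4,5): δ = 120.00°  ·
antipodal pairs: 3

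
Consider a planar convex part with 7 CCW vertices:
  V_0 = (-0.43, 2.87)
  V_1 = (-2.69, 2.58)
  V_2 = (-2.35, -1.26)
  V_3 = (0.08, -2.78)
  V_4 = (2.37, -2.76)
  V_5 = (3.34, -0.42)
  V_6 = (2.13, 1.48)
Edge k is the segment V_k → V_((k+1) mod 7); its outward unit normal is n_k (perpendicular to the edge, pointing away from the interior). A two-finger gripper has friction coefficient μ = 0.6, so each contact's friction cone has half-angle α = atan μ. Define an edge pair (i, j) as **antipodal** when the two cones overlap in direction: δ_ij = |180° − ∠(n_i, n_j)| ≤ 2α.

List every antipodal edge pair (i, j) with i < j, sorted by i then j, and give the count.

α = atan 0.6 = 30.96°;  2α = 61.93°
n_0 = (-0.1273, +0.9919)
n_1 = (-0.9961, -0.0882)
n_2 = (-0.5303, -0.8478)
n_3 = (+0.0087, -1.0000)
n_4 = (+0.9238, -0.3829)
n_5 = (+0.8435, +0.5372)
n_6 = (+0.4772, +0.8788)
  (0,1): δ = 92.25°  ·
  (0,2): δ = 39.34°  ✓
  (0,3): δ = 6.81°  ✓
  (0,4): δ = 60.17°  ✓
  (0,5): δ = 115.18°  ·
  (0,6): δ = 144.19°  ·
  (1,2): δ = 127.09°  ·
  (1,3): δ = 94.56°  ·
  (1,4): δ = 27.58°  ✓
  (1,5): δ = 27.43°  ✓
  (1,6): δ = 56.44°  ✓
  (2,3): δ = 147.47°  ·
  (2,4): δ = 80.49°  ·
  (2,5): δ = 25.48°  ✓
  (2,6): δ = 3.53°  ✓
  (3,4): δ = 113.02°  ·
  (3,5): δ = 58.01°  ✓
  (3,6): δ = 29.00°  ✓
  (4,5): δ = 124.99°  ·
  (4,6): δ = 95.99°  ·
  (5,6): δ = 150.99°  ·
antipodal pairs: 10

count = 10; pairs: (0,2), (0,3), (0,4), (1,4), (1,5), (1,6), (2,5), (2,6), (3,5), (3,6)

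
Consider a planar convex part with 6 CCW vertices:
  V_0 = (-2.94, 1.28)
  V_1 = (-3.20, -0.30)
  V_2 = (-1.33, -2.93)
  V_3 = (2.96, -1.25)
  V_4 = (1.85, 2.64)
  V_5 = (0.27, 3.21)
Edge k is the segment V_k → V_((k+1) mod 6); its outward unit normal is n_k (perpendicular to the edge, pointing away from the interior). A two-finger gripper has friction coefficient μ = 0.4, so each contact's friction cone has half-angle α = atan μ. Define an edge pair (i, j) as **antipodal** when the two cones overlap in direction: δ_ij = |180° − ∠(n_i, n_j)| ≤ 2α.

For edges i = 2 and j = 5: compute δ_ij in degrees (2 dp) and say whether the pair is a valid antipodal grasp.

α = atan 0.4 = 21.80°;  2α = 43.60°
edge 2: e_2 = (+4.29, +1.68);  n_2 = (+0.3646, -0.9311)
edge 5: e_5 = (-3.21, -1.93);  n_5 = (-0.5153, +0.8570)
∠(n_2, n_5) = 170.37°
δ = |180° − 170.37°| = 9.63°
9.63° ≤ 2α = 43.60°  →  valid

δ = 9.63°, valid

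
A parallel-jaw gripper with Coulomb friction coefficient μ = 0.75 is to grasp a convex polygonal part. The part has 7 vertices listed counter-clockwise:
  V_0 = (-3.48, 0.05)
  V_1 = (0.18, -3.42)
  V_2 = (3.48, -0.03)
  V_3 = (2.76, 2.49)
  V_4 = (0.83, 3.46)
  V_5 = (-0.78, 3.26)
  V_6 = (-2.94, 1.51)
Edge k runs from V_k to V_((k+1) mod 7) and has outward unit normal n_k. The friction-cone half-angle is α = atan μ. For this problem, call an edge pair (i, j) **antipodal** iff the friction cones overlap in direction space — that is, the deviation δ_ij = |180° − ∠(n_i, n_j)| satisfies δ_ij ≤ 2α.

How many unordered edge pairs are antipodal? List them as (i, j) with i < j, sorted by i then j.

α = atan 0.75 = 36.87°;  2α = 73.74°
n_0 = (-0.6880, -0.7257)
n_1 = (+0.7166, -0.6975)
n_2 = (+0.9615, +0.2747)
n_3 = (+0.4491, +0.8935)
n_4 = (-0.1233, +0.9924)
n_5 = (-0.6295, +0.7770)
n_6 = (-0.9379, +0.3469)
  (0,1): δ = 90.76°  ·
  (0,2): δ = 30.58°  ✓
  (0,3): δ = 16.79°  ✓
  (0,4): δ = 50.55°  ✓
  (0,5): δ = 82.49°  ·
  (0,6): δ = 113.18°  ·
  (1,2): δ = 119.83°  ·
  (1,3): δ = 72.45°  ✓
  (1,4): δ = 38.69°  ✓
  (1,5): δ = 6.76°  ✓
  (1,6): δ = 23.93°  ✓
  (2,3): δ = 132.63°  ·
  (2,4): δ = 98.86°  ·
  (2,5): δ = 66.93°  ✓
  (2,6): δ = 36.24°  ✓
  (3,4): δ = 146.24°  ·
  (3,5): δ = 114.30°  ·
  (3,6): δ = 83.61°  ·
  (4,5): δ = 148.07°  ·
  (4,6): δ = 117.38°  ·
  (5,6): δ = 149.31°  ·
antipodal pairs: 9

count = 9; pairs: (0,2), (0,3), (0,4), (1,3), (1,4), (1,5), (1,6), (2,5), (2,6)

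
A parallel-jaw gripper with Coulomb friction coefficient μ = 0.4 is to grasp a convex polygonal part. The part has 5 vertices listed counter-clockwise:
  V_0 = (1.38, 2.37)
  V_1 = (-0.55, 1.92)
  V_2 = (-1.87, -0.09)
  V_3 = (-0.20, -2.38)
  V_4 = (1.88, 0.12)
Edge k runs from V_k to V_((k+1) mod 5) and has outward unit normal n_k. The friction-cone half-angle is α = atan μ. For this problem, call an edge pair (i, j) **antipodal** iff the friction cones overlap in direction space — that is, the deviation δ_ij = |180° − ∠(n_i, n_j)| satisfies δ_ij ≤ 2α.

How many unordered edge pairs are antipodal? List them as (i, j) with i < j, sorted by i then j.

count = 3; pairs: (0,3), (1,3), (2,4)

α = atan 0.4 = 21.80°;  2α = 43.60°
n_0 = (-0.2271, +0.9739)
n_1 = (-0.8359, +0.5489)
n_2 = (-0.8080, -0.5892)
n_3 = (+0.7687, -0.6396)
n_4 = (+0.9762, +0.2169)
  (0,1): δ = 136.42°  ·
  (0,2): δ = 67.02°  ·
  (0,3): δ = 37.11°  ✓
  (0,4): δ = 89.40°  ·
  (1,2): δ = 110.60°  ·
  (1,3): δ = 6.47°  ✓
  (1,4): δ = 45.82°  ·
  (2,3): δ = 75.86°  ·
  (2,4): δ = 23.57°  ✓
  (3,4): δ = 127.71°  ·
antipodal pairs: 3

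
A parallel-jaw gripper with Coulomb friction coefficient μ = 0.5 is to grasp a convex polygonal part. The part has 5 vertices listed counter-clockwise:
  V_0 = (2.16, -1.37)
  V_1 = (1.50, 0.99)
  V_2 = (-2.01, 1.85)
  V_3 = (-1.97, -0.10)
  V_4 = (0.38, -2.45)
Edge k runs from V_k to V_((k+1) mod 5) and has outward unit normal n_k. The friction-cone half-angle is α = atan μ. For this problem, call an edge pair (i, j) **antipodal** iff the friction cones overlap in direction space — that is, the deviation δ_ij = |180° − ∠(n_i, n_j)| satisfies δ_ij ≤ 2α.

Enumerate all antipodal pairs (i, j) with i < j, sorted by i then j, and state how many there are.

count = 4; pairs: (0,2), (0,3), (1,3), (1,4)

α = atan 0.5 = 26.57°;  2α = 53.13°
n_0 = (+0.9630, +0.2693)
n_1 = (+0.2380, +0.9713)
n_2 = (-0.9998, -0.0205)
n_3 = (-0.7071, -0.7071)
n_4 = (+0.5187, -0.8549)
  (0,1): δ = 119.39°  ·
  (0,2): δ = 14.45°  ✓
  (0,3): δ = 29.38°  ✓
  (0,4): δ = 105.62°  ·
  (1,2): δ = 75.06°  ·
  (1,3): δ = 31.23°  ✓
  (1,4): δ = 45.01°  ✓
  (2,3): δ = 136.18°  ·
  (2,4): δ = 59.93°  ·
  (3,4): δ = 103.75°  ·
antipodal pairs: 4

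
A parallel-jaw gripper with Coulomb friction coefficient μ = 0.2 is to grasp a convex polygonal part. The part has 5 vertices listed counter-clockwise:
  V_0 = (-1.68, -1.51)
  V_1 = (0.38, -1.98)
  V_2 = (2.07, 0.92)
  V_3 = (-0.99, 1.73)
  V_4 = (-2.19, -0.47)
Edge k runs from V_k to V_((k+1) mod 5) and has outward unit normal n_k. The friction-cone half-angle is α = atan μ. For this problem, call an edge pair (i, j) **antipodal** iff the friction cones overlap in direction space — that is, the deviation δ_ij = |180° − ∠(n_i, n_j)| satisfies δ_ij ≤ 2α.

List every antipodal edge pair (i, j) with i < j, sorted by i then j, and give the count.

count = 2; pairs: (0,2), (1,3)

α = atan 0.2 = 11.31°;  2α = 22.62°
n_0 = (-0.2224, -0.9749)
n_1 = (+0.8640, -0.5035)
n_2 = (+0.2559, +0.9667)
n_3 = (-0.8779, +0.4789)
n_4 = (-0.8979, -0.4403)
  (0,1): δ = 107.38°  ·
  (0,2): δ = 1.97°  ✓
  (0,3): δ = 74.24°  ·
  (0,4): δ = 128.97°  ·
  (1,2): δ = 74.59°  ·
  (1,3): δ = 1.62°  ✓
  (1,4): δ = 56.35°  ·
  (2,3): δ = 103.78°  ·
  (2,4): δ = 49.05°  ·
  (3,4): δ = 125.27°  ·
antipodal pairs: 2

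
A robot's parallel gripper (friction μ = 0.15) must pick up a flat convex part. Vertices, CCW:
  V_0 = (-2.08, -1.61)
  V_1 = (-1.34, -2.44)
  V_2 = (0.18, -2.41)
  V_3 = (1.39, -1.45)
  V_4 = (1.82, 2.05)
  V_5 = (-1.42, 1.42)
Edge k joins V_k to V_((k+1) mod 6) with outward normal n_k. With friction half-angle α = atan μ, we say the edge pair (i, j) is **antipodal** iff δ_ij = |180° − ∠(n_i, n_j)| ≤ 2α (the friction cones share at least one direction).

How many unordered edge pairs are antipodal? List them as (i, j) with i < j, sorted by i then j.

count = 2; pairs: (1,4), (3,5)

α = atan 0.15 = 8.53°;  2α = 17.06°
n_0 = (-0.7464, -0.6655)
n_1 = (+0.0197, -0.9998)
n_2 = (+0.6215, -0.7834)
n_3 = (+0.9925, -0.1219)
n_4 = (-0.1909, +0.9816)
n_5 = (-0.9771, +0.2128)
  (0,1): δ = 130.59°  ·
  (0,2): δ = 93.29°  ·
  (0,3): δ = 48.72°  ·
  (0,4): δ = 59.28°  ·
  (0,5): δ = 125.99°  ·
  (1,2): δ = 142.70°  ·
  (1,3): δ = 98.13°  ·
  (1,4): δ = 9.87°  ✓
  (1,5): δ = 76.58°  ·
  (2,3): δ = 135.43°  ·
  (2,4): δ = 27.42°  ·
  (2,5): δ = 39.28°  ·
  (3,4): δ = 71.99°  ·
  (3,5): δ = 5.28°  ✓
  (4,5): δ = 113.29°  ·
antipodal pairs: 2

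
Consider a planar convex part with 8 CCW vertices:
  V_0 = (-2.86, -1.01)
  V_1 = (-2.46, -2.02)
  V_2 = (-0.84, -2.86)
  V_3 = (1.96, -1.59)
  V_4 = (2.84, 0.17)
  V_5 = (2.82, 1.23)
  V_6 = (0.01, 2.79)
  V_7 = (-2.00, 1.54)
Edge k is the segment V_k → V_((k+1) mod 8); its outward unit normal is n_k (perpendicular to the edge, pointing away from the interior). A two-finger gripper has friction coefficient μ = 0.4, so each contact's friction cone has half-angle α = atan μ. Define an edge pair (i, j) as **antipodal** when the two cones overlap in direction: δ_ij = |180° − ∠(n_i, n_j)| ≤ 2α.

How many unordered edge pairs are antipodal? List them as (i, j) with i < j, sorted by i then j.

α = atan 0.4 = 21.80°;  2α = 43.60°
n_0 = (-0.9297, -0.3682)
n_1 = (-0.4603, -0.8878)
n_2 = (+0.4131, -0.9107)
n_3 = (+0.8944, -0.4472)
n_4 = (+0.9998, +0.0189)
n_5 = (+0.4854, +0.8743)
n_6 = (-0.5281, +0.8492)
n_7 = (-0.9476, +0.3196)
  (0,1): δ = 139.01°  ·
  (0,2): δ = 87.21°  ·
  (0,3): δ = 48.17°  ·
  (0,4): δ = 20.52°  ✓
  (0,5): δ = 39.36°  ✓
  (0,6): δ = 100.27°  ·
  (0,7): δ = 139.76°  ·
  (1,2): δ = 128.19°  ·
  (1,3): δ = 89.16°  ·
  (1,4): δ = 61.51°  ·
  (1,5): δ = 1.63°  ✓
  (1,6): δ = 59.28°  ·
  (1,7): δ = 98.77°  ·
  (2,3): δ = 140.96°  ·
  (2,4): δ = 113.32°  ·
  (2,5): δ = 53.43°  ·
  (2,6): δ = 7.48°  ✓
  (2,7): δ = 46.97°  ·
  (3,4): δ = 152.35°  ·
  (3,5): δ = 92.47°  ·
  (3,6): δ = 31.56°  ✓
  (3,7): δ = 7.93°  ✓
  (4,5): δ = 120.12°  ·
  (4,6): δ = 59.20°  ·
  (4,7): δ = 19.72°  ✓
  (5,6): δ = 119.09°  ·
  (5,7): δ = 79.60°  ·
  (6,7): δ = 140.51°  ·
antipodal pairs: 7

count = 7; pairs: (0,4), (0,5), (1,5), (2,6), (3,6), (3,7), (4,7)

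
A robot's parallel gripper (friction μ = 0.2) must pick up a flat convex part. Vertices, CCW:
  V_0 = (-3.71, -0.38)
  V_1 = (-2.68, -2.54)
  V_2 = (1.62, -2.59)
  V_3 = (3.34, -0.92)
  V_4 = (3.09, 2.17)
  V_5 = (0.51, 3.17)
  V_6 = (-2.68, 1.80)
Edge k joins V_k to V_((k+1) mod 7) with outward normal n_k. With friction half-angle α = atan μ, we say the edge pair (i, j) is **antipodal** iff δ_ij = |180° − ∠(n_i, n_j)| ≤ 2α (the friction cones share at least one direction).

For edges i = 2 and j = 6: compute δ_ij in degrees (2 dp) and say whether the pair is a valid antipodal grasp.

δ = 20.56°, valid

α = atan 0.2 = 11.31°;  2α = 22.62°
edge 2: e_2 = (+1.72, +1.67);  n_2 = (+0.6966, -0.7175)
edge 6: e_6 = (-1.03, -2.18);  n_6 = (-0.9042, +0.4272)
∠(n_2, n_6) = 159.44°
δ = |180° − 159.44°| = 20.56°
20.56° ≤ 2α = 22.62°  →  valid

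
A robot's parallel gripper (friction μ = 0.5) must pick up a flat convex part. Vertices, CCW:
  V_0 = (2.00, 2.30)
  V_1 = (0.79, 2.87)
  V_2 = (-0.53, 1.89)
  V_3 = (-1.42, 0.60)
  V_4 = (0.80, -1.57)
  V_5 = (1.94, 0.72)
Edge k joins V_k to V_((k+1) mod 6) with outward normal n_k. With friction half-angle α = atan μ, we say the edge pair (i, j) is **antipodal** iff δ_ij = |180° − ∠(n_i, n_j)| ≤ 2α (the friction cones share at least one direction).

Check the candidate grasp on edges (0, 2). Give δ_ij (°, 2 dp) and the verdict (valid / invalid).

α = atan 0.5 = 26.57°;  2α = 53.13°
edge 0: e_0 = (-1.21, +0.57);  n_0 = (+0.4262, +0.9046)
edge 2: e_2 = (-0.89, -1.29);  n_2 = (-0.8231, +0.5679)
∠(n_0, n_2) = 80.62°
δ = |180° − 80.62°| = 99.38°
99.38° > 2α = 53.13°  →  invalid

δ = 99.38°, invalid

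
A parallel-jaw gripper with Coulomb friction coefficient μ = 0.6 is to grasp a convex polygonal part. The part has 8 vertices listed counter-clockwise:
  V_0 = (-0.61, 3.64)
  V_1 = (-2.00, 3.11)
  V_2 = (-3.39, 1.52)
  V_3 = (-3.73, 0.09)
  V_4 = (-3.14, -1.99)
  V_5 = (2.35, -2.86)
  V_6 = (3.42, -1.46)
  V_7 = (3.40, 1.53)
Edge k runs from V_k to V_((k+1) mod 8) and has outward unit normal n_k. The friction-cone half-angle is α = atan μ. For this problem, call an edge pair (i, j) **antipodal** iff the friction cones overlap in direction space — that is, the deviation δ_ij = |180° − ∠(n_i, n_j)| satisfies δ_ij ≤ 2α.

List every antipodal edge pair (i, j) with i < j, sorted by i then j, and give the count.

count = 11; pairs: (0,4), (0,5), (1,4), (1,5), (1,6), (2,5), (2,6), (3,5), (3,6), (3,7), (4,7)

α = atan 0.6 = 30.96°;  2α = 61.93°
n_0 = (-0.3563, +0.9344)
n_1 = (-0.7529, +0.6582)
n_2 = (-0.9729, +0.2313)
n_3 = (-0.9620, -0.2729)
n_4 = (-0.1565, -0.9877)
n_5 = (+0.7945, -0.6072)
n_6 = (+1.0000, +0.0067)
n_7 = (+0.4657, +0.8850)
  (0,1): δ = 152.03°  ·
  (0,2): δ = 124.25°  ·
  (0,3): δ = 95.04°  ·
  (0,4): δ = 29.88°  ✓
  (0,5): δ = 31.74°  ✓
  (0,6): δ = 69.51°  ·
  (0,7): δ = 131.38°  ·
  (1,2): δ = 152.21°  ·
  (1,3): δ = 123.00°  ·
  (1,4): δ = 57.84°  ✓
  (1,5): δ = 3.77°  ✓
  (1,6): δ = 41.54°  ✓
  (1,7): δ = 103.41°  ·
  (2,3): δ = 150.79°  ·
  (2,4): δ = 85.63°  ·
  (2,5): δ = 24.02°  ✓
  (2,6): δ = 13.76°  ✓
  (2,7): δ = 75.62°  ·
  (3,4): δ = 114.84°  ·
  (3,5): δ = 53.23°  ✓
  (3,6): δ = 15.45°  ✓
  (3,7): δ = 46.41°  ✓
  (4,5): δ = 118.39°  ·
  (4,6): δ = 80.61°  ·
  (4,7): δ = 18.75°  ✓
  (5,6): δ = 142.23°  ·
  (5,7): δ = 80.36°  ·
  (6,7): δ = 118.14°  ·
antipodal pairs: 11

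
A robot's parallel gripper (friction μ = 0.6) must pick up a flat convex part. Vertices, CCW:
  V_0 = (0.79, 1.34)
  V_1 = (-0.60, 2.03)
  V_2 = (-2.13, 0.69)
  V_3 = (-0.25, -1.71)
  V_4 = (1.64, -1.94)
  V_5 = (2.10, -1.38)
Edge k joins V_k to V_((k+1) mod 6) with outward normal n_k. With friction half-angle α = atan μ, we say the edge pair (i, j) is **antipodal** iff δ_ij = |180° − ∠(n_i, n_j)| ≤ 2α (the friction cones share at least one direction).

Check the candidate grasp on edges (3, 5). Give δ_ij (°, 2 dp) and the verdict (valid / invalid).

δ = 57.35°, valid

α = atan 0.6 = 30.96°;  2α = 61.93°
edge 3: e_3 = (+1.89, -0.23);  n_3 = (-0.1208, -0.9927)
edge 5: e_5 = (-1.31, +2.72);  n_5 = (+0.9010, +0.4339)
∠(n_3, n_5) = 122.65°
δ = |180° − 122.65°| = 57.35°
57.35° ≤ 2α = 61.93°  →  valid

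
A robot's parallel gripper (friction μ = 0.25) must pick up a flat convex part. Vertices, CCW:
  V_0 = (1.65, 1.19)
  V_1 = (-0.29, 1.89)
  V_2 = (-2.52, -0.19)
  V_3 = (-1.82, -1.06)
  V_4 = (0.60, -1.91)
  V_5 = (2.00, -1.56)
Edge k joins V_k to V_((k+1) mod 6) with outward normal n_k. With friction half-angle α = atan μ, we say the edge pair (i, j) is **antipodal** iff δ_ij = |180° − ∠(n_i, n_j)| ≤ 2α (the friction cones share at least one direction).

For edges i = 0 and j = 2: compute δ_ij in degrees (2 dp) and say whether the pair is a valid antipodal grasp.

α = atan 0.25 = 14.04°;  2α = 28.07°
edge 0: e_0 = (-1.94, +0.70);  n_0 = (+0.3394, +0.9406)
edge 2: e_2 = (+0.70, -0.87);  n_2 = (-0.7791, -0.6269)
∠(n_0, n_2) = 148.66°
δ = |180° − 148.66°| = 31.34°
31.34° > 2α = 28.07°  →  invalid

δ = 31.34°, invalid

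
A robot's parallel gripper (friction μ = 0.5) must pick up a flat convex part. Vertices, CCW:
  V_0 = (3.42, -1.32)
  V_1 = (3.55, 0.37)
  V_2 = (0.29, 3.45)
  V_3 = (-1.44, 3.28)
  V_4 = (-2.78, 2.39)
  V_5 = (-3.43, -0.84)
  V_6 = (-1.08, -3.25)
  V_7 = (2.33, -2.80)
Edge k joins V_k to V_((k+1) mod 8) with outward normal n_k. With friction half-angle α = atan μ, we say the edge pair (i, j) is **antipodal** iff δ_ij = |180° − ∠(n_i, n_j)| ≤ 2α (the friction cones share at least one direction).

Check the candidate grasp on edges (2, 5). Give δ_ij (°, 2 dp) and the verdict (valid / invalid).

α = atan 0.5 = 26.57°;  2α = 53.13°
edge 2: e_2 = (-1.73, -0.17);  n_2 = (-0.0978, +0.9952)
edge 5: e_5 = (+2.35, -2.41);  n_5 = (-0.7160, -0.6981)
∠(n_2, n_5) = 128.67°
δ = |180° − 128.67°| = 51.33°
51.33° ≤ 2α = 53.13°  →  valid

δ = 51.33°, valid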